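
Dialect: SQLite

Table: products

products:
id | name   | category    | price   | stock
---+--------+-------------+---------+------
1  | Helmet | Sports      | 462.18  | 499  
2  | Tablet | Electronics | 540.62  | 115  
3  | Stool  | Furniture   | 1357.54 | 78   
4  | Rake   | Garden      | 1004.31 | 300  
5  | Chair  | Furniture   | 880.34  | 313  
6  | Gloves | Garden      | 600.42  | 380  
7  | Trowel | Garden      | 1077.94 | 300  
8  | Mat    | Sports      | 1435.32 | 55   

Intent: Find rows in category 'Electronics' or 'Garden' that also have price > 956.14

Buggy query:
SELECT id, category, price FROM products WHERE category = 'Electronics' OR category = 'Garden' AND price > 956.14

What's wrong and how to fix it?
Bug: AND binds tighter than OR, so this parses as category = 'Electronics' OR (category = 'Garden' AND price > 956.14)

Fix: Add parentheses around the OR so the AND applies to both alternatives

Corrected query:
SELECT id, category, price FROM products WHERE (category = 'Electronics' OR category = 'Garden') AND price > 956.14

Result:
id | category | price  
---+----------+--------
4  | Garden   | 1004.31
7  | Garden   | 1077.94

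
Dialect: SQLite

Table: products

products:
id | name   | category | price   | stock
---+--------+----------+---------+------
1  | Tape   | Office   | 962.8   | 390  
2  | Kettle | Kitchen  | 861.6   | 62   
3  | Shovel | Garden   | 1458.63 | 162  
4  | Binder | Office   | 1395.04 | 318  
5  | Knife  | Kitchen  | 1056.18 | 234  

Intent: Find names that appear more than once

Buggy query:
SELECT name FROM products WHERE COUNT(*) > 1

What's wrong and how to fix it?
Bug: COUNT(*) is an aggregate and cannot be used in WHERE

Fix: GROUP BY name, then filter groups with HAVING COUNT(*) > 1

Corrected query:
SELECT name FROM products GROUP BY name HAVING COUNT(*) > 1

Result:
(no rows)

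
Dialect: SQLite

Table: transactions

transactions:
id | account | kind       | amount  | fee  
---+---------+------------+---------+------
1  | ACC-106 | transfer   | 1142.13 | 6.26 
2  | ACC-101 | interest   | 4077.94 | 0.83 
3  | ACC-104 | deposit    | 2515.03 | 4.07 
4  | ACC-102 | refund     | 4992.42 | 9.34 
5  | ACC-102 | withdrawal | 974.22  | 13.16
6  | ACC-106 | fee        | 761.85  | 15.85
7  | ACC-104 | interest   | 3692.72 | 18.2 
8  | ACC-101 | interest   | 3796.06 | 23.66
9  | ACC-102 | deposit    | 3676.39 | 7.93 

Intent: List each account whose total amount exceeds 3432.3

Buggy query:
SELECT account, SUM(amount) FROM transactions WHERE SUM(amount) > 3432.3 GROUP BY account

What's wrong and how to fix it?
Bug: WHERE runs before GROUP BY, so aggregates aren't available there

Fix: Move the aggregate condition to a HAVING clause

Corrected query:
SELECT account, SUM(amount) FROM transactions GROUP BY account HAVING SUM(amount) > 3432.3

Result:
account | SUM(amount)
--------+------------
ACC-101 | 7874       
ACC-102 | 9643.03    
ACC-104 | 6207.75    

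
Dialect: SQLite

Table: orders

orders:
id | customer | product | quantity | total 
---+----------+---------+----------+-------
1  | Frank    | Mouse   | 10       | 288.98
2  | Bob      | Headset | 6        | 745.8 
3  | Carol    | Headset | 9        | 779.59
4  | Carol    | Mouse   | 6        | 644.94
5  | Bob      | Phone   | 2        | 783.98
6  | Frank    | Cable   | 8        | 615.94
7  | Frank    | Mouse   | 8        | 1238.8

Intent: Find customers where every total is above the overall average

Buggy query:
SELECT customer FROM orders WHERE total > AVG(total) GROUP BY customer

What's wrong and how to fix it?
Bug: WHERE evaluates per row before aggregation, so AVG() is unavailable

Fix: Compute the overall average in a scalar subquery and compare each group's MIN against it in HAVING

Corrected query:
SELECT customer FROM orders GROUP BY customer HAVING MIN(total) > (SELECT AVG(total) FROM orders)

Result:
customer
--------
Bob     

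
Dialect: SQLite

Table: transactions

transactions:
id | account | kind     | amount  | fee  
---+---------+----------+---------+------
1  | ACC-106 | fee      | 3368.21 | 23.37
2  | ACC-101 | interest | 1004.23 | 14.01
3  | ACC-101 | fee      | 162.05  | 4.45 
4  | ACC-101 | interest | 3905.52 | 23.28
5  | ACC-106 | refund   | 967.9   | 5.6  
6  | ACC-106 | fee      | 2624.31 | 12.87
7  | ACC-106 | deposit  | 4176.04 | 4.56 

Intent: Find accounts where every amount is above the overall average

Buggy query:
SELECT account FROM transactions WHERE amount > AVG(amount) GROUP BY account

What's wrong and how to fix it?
Bug: AVG() is an aggregate; it can't sit directly in WHERE

Fix: Use a subquery for AVG and a HAVING MIN(...) filter so the condition holds for every row in the group

Corrected query:
SELECT account FROM transactions GROUP BY account HAVING MIN(amount) > (SELECT AVG(amount) FROM transactions)

Result:
(no rows)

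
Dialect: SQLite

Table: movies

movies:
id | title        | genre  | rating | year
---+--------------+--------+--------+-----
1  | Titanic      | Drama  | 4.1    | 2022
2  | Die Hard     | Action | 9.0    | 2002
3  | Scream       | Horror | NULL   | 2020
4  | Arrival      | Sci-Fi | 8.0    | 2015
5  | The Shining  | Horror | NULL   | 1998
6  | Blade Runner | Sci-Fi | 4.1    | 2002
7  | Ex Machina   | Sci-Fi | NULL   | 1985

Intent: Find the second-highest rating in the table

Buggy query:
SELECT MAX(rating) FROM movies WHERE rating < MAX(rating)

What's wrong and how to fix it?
Bug: MAX(rating) on the right of the comparison is an aggregate-in-WHERE error

Fix: Put the inner MAX in a scalar subquery

Corrected query:
SELECT MAX(rating) FROM movies WHERE rating < (SELECT MAX(rating) FROM movies)

Result:
MAX(rating)
-----------
8          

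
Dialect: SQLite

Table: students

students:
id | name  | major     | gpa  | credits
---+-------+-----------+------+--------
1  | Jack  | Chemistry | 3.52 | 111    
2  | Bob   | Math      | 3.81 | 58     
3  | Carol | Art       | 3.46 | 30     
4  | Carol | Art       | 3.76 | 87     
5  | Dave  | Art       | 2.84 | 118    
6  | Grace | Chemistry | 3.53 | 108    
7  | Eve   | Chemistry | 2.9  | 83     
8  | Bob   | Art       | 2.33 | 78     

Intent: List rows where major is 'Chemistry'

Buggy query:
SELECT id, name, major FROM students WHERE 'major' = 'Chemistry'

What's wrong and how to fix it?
Bug: Single quotes denote string literals in SQL; the column name is being compared as a constant string

Fix: Reference the column as major without single quotes

Corrected query:
SELECT id, name, major FROM students WHERE major = 'Chemistry'

Result:
id | name  | major    
---+-------+----------
1  | Jack  | Chemistry
6  | Grace | Chemistry
7  | Eve   | Chemistry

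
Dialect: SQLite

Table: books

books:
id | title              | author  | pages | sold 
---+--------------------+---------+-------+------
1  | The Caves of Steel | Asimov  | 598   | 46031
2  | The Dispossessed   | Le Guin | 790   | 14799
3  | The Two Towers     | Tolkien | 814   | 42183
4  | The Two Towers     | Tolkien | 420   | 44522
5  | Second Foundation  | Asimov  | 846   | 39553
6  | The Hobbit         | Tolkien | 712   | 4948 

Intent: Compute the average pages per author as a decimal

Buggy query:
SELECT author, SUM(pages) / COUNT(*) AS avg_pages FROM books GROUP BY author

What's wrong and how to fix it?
Bug: SUM(pages) and COUNT(*) are both integers; the division truncates the fractional part

Fix: Cast one side to REAL so the division keeps the fractional part

Corrected query:
SELECT author, SUM(pages) * 1.0 / COUNT(*) AS avg_pages FROM books GROUP BY author

Result:
author  | avg_pages 
--------+-----------
Asimov  | 722       
Le Guin | 790       
Tolkien | 648.666667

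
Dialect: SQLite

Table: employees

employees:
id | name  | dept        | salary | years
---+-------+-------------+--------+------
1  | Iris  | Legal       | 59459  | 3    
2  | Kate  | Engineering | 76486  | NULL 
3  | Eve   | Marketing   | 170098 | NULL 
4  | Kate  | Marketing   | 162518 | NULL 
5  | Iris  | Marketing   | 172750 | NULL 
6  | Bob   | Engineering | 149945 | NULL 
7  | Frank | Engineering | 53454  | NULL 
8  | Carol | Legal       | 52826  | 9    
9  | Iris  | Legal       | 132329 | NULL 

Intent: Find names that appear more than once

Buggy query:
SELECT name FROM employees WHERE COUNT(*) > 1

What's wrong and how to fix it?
Bug: WHERE can't reference COUNT(*); aggregates are computed after WHERE

Fix: Group first, then use HAVING for the count condition

Corrected query:
SELECT name FROM employees GROUP BY name HAVING COUNT(*) > 1

Result:
name
----
Iris
Kate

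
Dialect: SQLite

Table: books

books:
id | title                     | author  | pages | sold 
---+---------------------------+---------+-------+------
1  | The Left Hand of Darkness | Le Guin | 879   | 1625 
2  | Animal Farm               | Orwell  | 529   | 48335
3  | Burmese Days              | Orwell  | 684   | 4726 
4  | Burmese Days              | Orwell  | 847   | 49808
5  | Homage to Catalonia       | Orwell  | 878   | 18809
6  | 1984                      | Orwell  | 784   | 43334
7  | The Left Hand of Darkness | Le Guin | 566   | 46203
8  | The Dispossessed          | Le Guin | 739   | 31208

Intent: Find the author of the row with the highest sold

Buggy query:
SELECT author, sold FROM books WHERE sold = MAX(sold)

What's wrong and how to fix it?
Bug: MAX(sold) is an aggregate and cannot be used directly in WHERE

Fix: Wrap MAX in a scalar subquery so WHERE compares against a single value

Corrected query:
SELECT author, sold FROM books WHERE sold = (SELECT MAX(sold) FROM books)

Result:
author | sold 
-------+------
Orwell | 49808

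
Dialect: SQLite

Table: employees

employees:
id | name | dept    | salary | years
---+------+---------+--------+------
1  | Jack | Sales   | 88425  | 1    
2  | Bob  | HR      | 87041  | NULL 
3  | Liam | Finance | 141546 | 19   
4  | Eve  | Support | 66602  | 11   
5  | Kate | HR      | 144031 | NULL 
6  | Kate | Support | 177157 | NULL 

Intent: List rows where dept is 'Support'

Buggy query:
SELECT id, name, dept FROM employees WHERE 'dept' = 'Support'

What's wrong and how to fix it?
Bug: Single quotes denote string literals in SQL; the column name is being compared as a constant string

Fix: Remove the quotes around the column name (or use double quotes for an identifier)

Corrected query:
SELECT id, name, dept FROM employees WHERE dept = 'Support'

Result:
id | name | dept   
---+------+--------
4  | Eve  | Support
6  | Kate | Support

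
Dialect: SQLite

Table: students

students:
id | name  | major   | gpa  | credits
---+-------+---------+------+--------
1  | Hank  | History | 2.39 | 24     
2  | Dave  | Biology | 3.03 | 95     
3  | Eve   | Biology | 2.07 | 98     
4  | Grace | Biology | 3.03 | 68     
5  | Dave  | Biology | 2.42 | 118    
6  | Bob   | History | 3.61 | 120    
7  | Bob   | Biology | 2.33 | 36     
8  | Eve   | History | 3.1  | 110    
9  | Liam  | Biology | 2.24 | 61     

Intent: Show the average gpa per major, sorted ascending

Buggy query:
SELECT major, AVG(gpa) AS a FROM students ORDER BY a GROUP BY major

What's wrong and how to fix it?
Bug: GROUP BY must precede ORDER BY

Fix: Reorder: SELECT … FROM … GROUP BY … ORDER BY …

Corrected query:
SELECT major, AVG(gpa) AS a FROM students GROUP BY major ORDER BY a

Result:
major   | a       
--------+---------
Biology | 2.52    
History | 3.033333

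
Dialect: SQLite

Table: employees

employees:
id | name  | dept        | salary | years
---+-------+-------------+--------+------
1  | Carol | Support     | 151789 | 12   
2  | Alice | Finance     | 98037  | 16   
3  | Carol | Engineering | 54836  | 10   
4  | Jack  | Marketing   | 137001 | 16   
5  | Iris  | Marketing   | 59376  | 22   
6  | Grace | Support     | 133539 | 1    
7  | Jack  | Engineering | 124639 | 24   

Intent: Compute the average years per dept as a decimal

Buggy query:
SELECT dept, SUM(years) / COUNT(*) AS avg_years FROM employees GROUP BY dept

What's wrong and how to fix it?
Bug: Both operands are integers, so '/' performs integer division and truncates

Fix: Cast one side to REAL so the division keeps the fractional part

Corrected query:
SELECT dept, SUM(years) * 1.0 / COUNT(*) AS avg_years FROM employees GROUP BY dept

Result:
dept        | avg_years
------------+----------
Engineering | 17       
Finance     | 16       
Marketing   | 19       
Support     | 6.5      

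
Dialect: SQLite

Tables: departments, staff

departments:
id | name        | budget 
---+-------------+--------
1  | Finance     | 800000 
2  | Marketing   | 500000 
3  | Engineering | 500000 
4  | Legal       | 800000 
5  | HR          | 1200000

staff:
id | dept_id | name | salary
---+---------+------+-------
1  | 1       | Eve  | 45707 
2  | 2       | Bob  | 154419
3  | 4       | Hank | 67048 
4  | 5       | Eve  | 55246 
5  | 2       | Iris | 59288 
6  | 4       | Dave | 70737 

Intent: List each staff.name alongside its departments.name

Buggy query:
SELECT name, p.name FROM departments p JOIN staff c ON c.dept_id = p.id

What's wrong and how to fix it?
Bug: Both tables have a 'name' column; the unqualified reference is ambiguous

Fix: Prefix ambiguous columns with the table alias

Corrected query:
SELECT c.name, p.name FROM departments p JOIN staff c ON c.dept_id = p.id

Result:
name | name     
-----+----------
Eve  | Finance  
Bob  | Marketing
Hank | Legal    
Eve  | HR       
Iris | Marketing
Dave | Legal    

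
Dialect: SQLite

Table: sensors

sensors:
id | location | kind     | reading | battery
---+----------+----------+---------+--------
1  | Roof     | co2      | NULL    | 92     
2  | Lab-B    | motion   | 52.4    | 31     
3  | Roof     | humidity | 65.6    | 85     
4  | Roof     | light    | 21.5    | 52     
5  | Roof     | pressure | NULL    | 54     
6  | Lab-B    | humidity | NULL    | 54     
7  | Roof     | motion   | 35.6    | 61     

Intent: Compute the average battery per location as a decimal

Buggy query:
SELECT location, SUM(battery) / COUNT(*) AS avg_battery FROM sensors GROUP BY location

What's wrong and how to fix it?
Bug: Both operands are integers, so '/' performs integer division and truncates

Fix: Multiply by 1.0 (or CAST to REAL) to force floating-point division

Corrected query:
SELECT location, SUM(battery) * 1.0 / COUNT(*) AS avg_battery FROM sensors GROUP BY location

Result:
location | avg_battery
---------+------------
Lab-B    | 42.5       
Roof     | 68.8       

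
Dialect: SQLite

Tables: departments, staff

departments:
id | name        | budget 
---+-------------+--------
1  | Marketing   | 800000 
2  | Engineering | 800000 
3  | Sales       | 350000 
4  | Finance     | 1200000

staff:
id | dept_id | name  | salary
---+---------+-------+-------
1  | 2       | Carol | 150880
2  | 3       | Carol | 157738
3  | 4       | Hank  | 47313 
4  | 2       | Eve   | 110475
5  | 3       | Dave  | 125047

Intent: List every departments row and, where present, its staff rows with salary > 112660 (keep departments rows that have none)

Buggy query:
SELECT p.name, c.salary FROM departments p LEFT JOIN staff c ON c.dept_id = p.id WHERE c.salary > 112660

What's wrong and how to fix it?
Bug: A WHERE condition on the right-hand table after LEFT JOIN drops unmatched parents

Fix: Put 'c.salary > 112660' in the JOIN's ON clause instead of WHERE

Corrected query:
SELECT p.name, c.salary FROM departments p LEFT JOIN staff c ON c.dept_id = p.id AND c.salary > 112660

Result:
name        | salary
------------+-------
Marketing   | NULL  
Engineering | 150880
Sales       | 125047
Sales       | 157738
Finance     | NULL  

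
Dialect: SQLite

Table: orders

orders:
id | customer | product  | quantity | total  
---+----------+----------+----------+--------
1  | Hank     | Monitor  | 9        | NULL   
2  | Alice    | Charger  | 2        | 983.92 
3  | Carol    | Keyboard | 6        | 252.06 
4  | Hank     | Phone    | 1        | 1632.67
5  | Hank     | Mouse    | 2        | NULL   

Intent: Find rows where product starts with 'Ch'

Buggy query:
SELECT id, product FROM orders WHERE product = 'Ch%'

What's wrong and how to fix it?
Bug: Wildcards only work with LIKE; '=' treats '%' as a literal character

Fix: Replace '=' with LIKE so 'Ch%' is treated as a pattern

Corrected query:
SELECT id, product FROM orders WHERE product LIKE 'Ch%'

Result:
id | product
---+--------
2  | Charger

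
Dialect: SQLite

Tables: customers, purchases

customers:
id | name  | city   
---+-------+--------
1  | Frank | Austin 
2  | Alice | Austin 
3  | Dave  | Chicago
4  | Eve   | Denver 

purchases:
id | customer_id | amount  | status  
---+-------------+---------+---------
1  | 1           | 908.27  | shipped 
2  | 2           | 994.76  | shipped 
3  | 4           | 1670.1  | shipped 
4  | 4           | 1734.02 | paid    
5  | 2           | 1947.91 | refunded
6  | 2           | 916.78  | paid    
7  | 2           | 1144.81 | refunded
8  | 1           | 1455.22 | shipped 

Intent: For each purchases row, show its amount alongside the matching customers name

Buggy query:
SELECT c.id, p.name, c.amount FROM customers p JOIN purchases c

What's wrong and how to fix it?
Bug: Missing join condition: each purchases row is matched to all customers rows instead of just its own

Fix: Specify the join condition linking the foreign key to the parent id

Corrected query:
SELECT c.id, p.name, c.amount FROM customers p JOIN purchases c ON c.customer_id = p.id

Result:
id | name  | amount 
---+-------+--------
1  | Frank | 908.27 
2  | Alice | 994.76 
3  | Eve   | 1670.1 
4  | Eve   | 1734.02
5  | Alice | 1947.91
6  | Alice | 916.78 
7  | Alice | 1144.81
8  | Frank | 1455.22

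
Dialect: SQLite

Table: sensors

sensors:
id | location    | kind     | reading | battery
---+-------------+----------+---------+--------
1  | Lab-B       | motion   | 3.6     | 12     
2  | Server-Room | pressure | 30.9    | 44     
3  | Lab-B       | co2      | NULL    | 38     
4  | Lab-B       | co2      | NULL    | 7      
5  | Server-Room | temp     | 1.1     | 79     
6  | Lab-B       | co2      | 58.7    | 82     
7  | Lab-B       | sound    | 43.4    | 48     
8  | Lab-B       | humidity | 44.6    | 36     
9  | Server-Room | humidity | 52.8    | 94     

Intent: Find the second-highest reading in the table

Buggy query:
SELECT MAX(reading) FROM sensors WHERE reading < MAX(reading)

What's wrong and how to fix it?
Bug: The inner MAX is an aggregate inside WHERE, which is not allowed

Fix: Put the inner MAX in a scalar subquery

Corrected query:
SELECT MAX(reading) FROM sensors WHERE reading < (SELECT MAX(reading) FROM sensors)

Result:
MAX(reading)
------------
52.8        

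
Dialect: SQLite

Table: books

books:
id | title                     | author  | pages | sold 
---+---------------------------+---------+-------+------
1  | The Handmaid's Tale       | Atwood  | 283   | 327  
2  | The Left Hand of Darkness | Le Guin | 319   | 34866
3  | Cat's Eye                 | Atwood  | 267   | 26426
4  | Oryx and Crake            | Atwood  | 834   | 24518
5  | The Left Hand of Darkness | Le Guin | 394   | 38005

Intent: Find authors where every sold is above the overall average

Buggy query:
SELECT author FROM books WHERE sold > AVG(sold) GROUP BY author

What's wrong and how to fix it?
Bug: AVG() is an aggregate; it can't sit directly in WHERE

Fix: Compute the overall average in a scalar subquery and compare each group's MIN against it in HAVING

Corrected query:
SELECT author FROM books GROUP BY author HAVING MIN(sold) > (SELECT AVG(sold) FROM books)

Result:
author 
-------
Le Guin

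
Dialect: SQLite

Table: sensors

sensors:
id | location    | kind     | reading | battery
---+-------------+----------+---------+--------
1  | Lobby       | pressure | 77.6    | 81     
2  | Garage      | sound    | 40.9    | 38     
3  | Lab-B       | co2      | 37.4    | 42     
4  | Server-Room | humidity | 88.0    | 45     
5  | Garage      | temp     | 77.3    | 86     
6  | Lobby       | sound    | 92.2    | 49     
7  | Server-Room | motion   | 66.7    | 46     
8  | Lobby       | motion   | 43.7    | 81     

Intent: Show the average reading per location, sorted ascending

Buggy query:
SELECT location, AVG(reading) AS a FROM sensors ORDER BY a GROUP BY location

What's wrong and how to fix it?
Bug: ORDER BY appears before GROUP BY; SQL clause order requires GROUP BY first

Fix: Reorder: SELECT … FROM … GROUP BY … ORDER BY …

Corrected query:
SELECT location, AVG(reading) AS a FROM sensors GROUP BY location ORDER BY a

Result:
location    | a        
------------+----------
Lab-B       | 37.4     
Garage      | 59.1     
Lobby       | 71.166667
Server-Room | 77.35    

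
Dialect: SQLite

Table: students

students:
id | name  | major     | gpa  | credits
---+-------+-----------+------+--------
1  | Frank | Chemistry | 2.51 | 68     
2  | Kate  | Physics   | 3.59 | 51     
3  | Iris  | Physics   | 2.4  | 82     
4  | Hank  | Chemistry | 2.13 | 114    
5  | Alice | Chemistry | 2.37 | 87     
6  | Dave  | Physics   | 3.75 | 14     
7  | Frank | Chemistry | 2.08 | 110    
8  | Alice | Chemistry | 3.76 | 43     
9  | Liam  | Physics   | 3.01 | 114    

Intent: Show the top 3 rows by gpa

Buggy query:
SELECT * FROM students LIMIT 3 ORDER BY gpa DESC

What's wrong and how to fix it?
Bug: LIMIT must come after ORDER BY

Fix: Sort with ORDER BY, then apply LIMIT

Corrected query:
SELECT * FROM students ORDER BY gpa DESC LIMIT 3

Result:
id | name  | major     | gpa  | credits
---+-------+-----------+------+--------
8  | Alice | Chemistry | 3.76 | 43     
6  | Dave  | Physics   | 3.75 | 14     
2  | Kate  | Physics   | 3.59 | 51     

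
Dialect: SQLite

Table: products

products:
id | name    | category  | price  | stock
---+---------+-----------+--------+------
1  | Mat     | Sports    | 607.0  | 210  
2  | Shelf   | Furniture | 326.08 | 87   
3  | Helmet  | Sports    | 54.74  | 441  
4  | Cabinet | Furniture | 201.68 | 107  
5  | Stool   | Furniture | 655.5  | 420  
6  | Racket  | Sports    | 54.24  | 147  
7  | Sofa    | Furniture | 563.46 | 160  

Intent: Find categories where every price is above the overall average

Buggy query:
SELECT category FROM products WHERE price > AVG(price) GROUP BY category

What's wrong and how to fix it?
Bug: AVG() is an aggregate; it can't sit directly in WHERE

Fix: Use a subquery for AVG and a HAVING MIN(...) filter so the condition holds for every row in the group

Corrected query:
SELECT category FROM products GROUP BY category HAVING MIN(price) > (SELECT AVG(price) FROM products)

Result:
(no rows)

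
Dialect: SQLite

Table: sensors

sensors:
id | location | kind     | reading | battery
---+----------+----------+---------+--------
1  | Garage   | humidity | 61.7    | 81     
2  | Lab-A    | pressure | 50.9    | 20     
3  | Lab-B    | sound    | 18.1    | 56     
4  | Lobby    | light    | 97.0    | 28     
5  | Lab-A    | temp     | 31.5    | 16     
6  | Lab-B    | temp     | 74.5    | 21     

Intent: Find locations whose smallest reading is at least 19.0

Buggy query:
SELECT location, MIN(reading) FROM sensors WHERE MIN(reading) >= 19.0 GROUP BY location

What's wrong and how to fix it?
Bug: MIN() in WHERE is a misuse of aggregate

Fix: Use HAVING for the per-group MIN condition

Corrected query:
SELECT location, MIN(reading) FROM sensors GROUP BY location HAVING MIN(reading) >= 19.0

Result:
location | MIN(reading)
---------+-------------
Garage   | 61.7        
Lab-A    | 31.5        
Lobby    | 97          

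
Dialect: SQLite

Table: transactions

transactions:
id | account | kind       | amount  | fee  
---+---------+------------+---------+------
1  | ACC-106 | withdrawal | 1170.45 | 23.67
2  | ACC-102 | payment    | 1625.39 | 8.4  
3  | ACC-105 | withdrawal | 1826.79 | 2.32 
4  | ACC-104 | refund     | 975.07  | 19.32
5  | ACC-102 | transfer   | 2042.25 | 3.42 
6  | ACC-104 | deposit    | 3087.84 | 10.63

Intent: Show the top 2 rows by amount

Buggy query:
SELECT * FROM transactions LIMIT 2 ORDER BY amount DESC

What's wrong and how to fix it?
Bug: ORDER BY cannot follow LIMIT; LIMIT is the final clause

Fix: Swap the clauses: ORDER BY first, then LIMIT

Corrected query:
SELECT * FROM transactions ORDER BY amount DESC LIMIT 2

Result:
id | account | kind     | amount  | fee  
---+---------+----------+---------+------
6  | ACC-104 | deposit  | 3087.84 | 10.63
5  | ACC-102 | transfer | 2042.25 | 3.42 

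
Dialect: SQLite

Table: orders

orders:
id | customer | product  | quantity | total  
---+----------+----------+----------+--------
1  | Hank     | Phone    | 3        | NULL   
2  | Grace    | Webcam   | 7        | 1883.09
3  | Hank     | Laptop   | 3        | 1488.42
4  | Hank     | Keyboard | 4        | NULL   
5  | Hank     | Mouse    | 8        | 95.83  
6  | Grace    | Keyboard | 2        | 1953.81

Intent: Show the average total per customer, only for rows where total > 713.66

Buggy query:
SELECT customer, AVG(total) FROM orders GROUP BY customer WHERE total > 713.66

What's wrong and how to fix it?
Bug: Row-level WHERE must come before GROUP BY in the clause order

Fix: Move the WHERE clause before GROUP BY

Corrected query:
SELECT customer, AVG(total) FROM orders WHERE total > 713.66 GROUP BY customer

Result:
customer | AVG(total)
---------+-----------
Grace    | 1918.45   
Hank     | 1488.42   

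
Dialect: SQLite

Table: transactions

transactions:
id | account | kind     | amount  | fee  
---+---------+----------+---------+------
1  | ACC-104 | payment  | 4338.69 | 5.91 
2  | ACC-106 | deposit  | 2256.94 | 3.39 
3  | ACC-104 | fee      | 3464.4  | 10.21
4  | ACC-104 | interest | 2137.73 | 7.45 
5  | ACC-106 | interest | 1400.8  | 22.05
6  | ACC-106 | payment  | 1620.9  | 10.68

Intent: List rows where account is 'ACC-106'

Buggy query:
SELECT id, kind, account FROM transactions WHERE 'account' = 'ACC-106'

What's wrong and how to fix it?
Bug: Single quotes denote string literals in SQL; the column name is being compared as a constant string

Fix: Reference the column as account without single quotes

Corrected query:
SELECT id, kind, account FROM transactions WHERE account = 'ACC-106'

Result:
id | kind     | account
---+----------+--------
2  | deposit  | ACC-106
5  | interest | ACC-106
6  | payment  | ACC-106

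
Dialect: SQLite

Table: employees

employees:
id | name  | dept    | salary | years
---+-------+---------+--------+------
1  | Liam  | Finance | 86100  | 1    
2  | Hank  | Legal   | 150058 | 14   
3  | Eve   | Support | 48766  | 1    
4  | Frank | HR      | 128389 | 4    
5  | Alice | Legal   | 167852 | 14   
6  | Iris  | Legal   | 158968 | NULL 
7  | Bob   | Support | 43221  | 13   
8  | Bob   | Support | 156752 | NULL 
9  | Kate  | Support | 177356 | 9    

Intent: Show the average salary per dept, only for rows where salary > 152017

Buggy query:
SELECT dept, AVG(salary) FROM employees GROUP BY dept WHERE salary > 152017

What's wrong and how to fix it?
Bug: Row-level WHERE must come before GROUP BY in the clause order

Fix: Place WHERE between FROM and GROUP BY

Corrected query:
SELECT dept, AVG(salary) FROM employees WHERE salary > 152017 GROUP BY dept

Result:
dept    | AVG(salary)
--------+------------
Legal   | 163410     
Support | 167054     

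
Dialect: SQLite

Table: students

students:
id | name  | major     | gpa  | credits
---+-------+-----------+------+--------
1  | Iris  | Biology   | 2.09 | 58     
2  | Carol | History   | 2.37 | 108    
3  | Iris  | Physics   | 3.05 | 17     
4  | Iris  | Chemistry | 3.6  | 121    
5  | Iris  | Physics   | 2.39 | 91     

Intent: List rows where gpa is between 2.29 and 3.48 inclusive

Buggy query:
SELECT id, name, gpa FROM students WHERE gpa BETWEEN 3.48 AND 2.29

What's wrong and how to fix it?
Bug: The bounds are reversed; BETWEEN a AND b requires a <= b to match anything

Fix: Swap the bounds so the smaller value comes first

Corrected query:
SELECT id, name, gpa FROM students WHERE gpa BETWEEN 2.29 AND 3.48

Result:
id | name  | gpa 
---+-------+-----
2  | Carol | 2.37
3  | Iris  | 3.05
5  | Iris  | 2.39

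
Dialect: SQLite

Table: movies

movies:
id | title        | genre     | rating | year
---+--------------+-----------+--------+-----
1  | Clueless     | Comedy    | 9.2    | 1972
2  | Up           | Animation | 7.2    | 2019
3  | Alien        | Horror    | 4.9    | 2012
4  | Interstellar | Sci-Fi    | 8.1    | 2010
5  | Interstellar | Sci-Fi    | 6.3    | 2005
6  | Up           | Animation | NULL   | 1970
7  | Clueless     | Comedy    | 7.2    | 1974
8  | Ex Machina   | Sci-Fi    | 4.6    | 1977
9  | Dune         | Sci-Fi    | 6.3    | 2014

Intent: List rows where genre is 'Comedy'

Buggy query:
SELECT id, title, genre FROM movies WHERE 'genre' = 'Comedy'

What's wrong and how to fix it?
Bug: Single quotes denote string literals in SQL; the column name is being compared as a constant string

Fix: Reference the column as genre without single quotes

Corrected query:
SELECT id, title, genre FROM movies WHERE genre = 'Comedy'

Result:
id | title    | genre 
---+----------+-------
1  | Clueless | Comedy
7  | Clueless | Comedy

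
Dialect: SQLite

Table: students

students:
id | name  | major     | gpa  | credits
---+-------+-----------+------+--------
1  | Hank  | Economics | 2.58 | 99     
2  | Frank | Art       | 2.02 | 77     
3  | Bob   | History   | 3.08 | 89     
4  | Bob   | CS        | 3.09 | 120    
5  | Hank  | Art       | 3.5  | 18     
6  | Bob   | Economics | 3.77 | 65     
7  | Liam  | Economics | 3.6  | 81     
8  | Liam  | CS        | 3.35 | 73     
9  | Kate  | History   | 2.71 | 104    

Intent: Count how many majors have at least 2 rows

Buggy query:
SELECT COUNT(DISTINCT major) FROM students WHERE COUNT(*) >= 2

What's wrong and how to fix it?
Bug: WHERE filters individual rows, not groups, so a group-level COUNT is invalid there

Fix: Use a subquery that GROUPs and filters with HAVING, then count its rows

Corrected query:
SELECT COUNT(*) FROM (SELECT major FROM students GROUP BY major HAVING COUNT(*) >= 2)

Result:
COUNT(*)
--------
4       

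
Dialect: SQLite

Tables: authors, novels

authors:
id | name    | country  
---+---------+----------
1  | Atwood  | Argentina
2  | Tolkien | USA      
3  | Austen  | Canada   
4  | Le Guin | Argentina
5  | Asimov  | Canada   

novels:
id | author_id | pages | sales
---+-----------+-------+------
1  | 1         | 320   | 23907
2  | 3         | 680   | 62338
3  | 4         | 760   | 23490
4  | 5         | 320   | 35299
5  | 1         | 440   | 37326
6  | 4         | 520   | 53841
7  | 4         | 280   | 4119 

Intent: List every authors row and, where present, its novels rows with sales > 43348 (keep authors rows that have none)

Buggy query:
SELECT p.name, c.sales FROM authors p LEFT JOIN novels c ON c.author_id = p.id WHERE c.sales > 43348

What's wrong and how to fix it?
Bug: A WHERE condition on the right-hand table after LEFT JOIN drops unmatched parents

Fix: Put 'c.sales > 43348' in the JOIN's ON clause instead of WHERE

Corrected query:
SELECT p.name, c.sales FROM authors p LEFT JOIN novels c ON c.author_id = p.id AND c.sales > 43348

Result:
name    | sales
--------+------
Atwood  | NULL 
Tolkien | NULL 
Austen  | 62338
Le Guin | 53841
Asimov  | NULL 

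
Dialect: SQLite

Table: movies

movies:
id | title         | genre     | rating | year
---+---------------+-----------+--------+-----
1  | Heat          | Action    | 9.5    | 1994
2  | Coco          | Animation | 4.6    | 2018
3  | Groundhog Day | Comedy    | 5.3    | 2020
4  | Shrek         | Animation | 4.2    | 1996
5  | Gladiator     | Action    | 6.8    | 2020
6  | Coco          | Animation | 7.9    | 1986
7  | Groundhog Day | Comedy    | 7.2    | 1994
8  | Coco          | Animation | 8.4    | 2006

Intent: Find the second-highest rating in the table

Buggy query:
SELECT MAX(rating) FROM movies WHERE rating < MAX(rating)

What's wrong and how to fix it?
Bug: MAX(rating) on the right of the comparison is an aggregate-in-WHERE error

Fix: Compute the overall MAX in a subquery, then take MAX of rows below it

Corrected query:
SELECT MAX(rating) FROM movies WHERE rating < (SELECT MAX(rating) FROM movies)

Result:
MAX(rating)
-----------
8.4        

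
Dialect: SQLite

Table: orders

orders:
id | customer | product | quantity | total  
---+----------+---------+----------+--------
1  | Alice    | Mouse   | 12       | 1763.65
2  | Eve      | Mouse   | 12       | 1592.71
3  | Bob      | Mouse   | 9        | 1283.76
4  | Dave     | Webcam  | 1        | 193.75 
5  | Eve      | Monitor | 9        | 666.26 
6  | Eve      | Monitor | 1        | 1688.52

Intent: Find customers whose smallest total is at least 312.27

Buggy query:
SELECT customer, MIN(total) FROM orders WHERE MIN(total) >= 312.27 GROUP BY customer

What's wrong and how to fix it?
Bug: Aggregates like MIN are computed per group after WHERE runs

Fix: Replace WHERE with HAVING after the GROUP BY

Corrected query:
SELECT customer, MIN(total) FROM orders GROUP BY customer HAVING MIN(total) >= 312.27

Result:
customer | MIN(total)
---------+-----------
Alice    | 1763.65   
Bob      | 1283.76   
Eve      | 666.26    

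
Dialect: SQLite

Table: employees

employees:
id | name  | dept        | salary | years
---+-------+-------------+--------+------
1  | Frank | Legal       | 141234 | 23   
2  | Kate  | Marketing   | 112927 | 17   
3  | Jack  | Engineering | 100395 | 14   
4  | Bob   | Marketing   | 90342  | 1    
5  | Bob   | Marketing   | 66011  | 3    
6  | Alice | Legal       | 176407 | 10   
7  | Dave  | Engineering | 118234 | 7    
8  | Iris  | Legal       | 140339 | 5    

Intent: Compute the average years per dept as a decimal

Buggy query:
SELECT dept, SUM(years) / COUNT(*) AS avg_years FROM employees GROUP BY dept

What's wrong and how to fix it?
Bug: Both operands are integers, so '/' performs integer division and truncates

Fix: Cast one side to REAL so the division keeps the fractional part

Corrected query:
SELECT dept, SUM(years) * 1.0 / COUNT(*) AS avg_years FROM employees GROUP BY dept

Result:
dept        | avg_years
------------+----------
Engineering | 10.5     
Legal       | 12.666667
Marketing   | 7        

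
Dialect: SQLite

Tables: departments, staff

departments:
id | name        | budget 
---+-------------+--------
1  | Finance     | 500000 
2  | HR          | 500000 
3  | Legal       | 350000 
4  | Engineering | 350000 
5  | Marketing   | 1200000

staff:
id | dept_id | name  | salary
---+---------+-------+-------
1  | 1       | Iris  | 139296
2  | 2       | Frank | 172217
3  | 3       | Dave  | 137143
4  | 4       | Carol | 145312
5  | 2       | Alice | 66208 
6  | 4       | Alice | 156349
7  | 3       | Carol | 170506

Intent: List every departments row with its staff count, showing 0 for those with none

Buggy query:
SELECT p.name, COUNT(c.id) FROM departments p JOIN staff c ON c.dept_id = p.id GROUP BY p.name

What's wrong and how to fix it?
Bug: INNER JOIN drops departments rows that have no matching staff rows

Fix: Switch to LEFT JOIN to retain unmatched parent rows

Corrected query:
SELECT p.name, COUNT(c.id) FROM departments p LEFT JOIN staff c ON c.dept_id = p.id GROUP BY p.name

Result:
name        | COUNT(c.id)
------------+------------
Engineering | 2          
Finance     | 1          
HR          | 2          
Legal       | 2          
Marketing   | 0          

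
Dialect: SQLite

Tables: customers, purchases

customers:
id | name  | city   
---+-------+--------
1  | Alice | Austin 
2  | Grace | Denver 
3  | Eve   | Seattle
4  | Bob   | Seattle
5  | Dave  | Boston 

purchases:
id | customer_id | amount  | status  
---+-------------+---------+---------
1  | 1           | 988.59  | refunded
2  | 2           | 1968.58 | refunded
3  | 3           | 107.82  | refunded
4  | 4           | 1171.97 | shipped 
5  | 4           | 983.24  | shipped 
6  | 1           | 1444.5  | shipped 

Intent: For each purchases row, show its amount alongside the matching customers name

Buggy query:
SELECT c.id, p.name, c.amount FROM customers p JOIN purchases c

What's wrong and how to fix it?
Bug: JOIN with no ON clause produces a cartesian product; every purchases row pairs with every customers row

Fix: Add ON c.customer_id = p.id to the JOIN

Corrected query:
SELECT c.id, p.name, c.amount FROM customers p JOIN purchases c ON c.customer_id = p.id

Result:
id | name  | amount 
---+-------+--------
1  | Alice | 988.59 
2  | Grace | 1968.58
3  | Eve   | 107.82 
4  | Bob   | 1171.97
5  | Bob   | 983.24 
6  | Alice | 1444.5 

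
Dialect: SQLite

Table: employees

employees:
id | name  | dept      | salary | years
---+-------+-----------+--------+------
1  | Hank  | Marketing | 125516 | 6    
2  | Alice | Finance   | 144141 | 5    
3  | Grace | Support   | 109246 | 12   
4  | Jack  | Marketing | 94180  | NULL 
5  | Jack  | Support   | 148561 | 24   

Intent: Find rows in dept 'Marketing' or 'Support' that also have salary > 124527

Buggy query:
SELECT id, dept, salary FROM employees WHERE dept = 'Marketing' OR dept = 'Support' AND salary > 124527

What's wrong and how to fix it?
Bug: Without parentheses, AND is evaluated before OR, so the salary filter only applies to the 'Support' branch

Fix: Add parentheses around the OR so the AND applies to both alternatives

Corrected query:
SELECT id, dept, salary FROM employees WHERE (dept = 'Marketing' OR dept = 'Support') AND salary > 124527

Result:
id | dept      | salary
---+-----------+-------
1  | Marketing | 125516
5  | Support   | 148561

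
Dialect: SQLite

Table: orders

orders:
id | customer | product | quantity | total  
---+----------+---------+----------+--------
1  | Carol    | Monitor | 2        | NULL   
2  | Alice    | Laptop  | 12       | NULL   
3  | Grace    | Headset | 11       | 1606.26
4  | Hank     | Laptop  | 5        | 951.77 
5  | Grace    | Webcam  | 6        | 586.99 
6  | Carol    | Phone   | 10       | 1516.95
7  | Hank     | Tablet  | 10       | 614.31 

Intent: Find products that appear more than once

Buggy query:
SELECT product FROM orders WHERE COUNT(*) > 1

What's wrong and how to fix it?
Bug: COUNT(*) is an aggregate and cannot be used in WHERE

Fix: GROUP BY product, then filter groups with HAVING COUNT(*) > 1

Corrected query:
SELECT product FROM orders GROUP BY product HAVING COUNT(*) > 1

Result:
product
-------
Laptop 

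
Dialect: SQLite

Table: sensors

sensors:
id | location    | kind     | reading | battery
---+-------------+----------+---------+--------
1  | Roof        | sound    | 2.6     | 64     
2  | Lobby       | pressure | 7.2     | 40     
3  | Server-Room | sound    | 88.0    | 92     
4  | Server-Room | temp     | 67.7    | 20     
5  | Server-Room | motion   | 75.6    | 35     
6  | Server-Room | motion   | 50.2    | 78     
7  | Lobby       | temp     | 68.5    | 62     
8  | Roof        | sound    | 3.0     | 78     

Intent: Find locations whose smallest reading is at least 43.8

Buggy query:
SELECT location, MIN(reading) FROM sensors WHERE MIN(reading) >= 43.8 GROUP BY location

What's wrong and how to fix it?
Bug: Aggregates like MIN are computed per group after WHERE runs

Fix: Replace WHERE with HAVING after the GROUP BY

Corrected query:
SELECT location, MIN(reading) FROM sensors GROUP BY location HAVING MIN(reading) >= 43.8

Result:
location    | MIN(reading)
------------+-------------
Server-Room | 50.2        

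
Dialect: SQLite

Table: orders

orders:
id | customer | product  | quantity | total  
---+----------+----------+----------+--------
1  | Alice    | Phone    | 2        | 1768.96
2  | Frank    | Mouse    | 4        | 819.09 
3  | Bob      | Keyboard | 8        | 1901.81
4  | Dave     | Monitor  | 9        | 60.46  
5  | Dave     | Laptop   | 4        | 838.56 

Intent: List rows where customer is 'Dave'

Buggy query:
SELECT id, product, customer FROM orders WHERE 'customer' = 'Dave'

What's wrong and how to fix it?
Bug: Single quotes denote string literals in SQL; the column name is being compared as a constant string

Fix: Reference the column as customer without single quotes

Corrected query:
SELECT id, product, customer FROM orders WHERE customer = 'Dave'

Result:
id | product | customer
---+---------+---------
4  | Monitor | Dave    
5  | Laptop  | Dave    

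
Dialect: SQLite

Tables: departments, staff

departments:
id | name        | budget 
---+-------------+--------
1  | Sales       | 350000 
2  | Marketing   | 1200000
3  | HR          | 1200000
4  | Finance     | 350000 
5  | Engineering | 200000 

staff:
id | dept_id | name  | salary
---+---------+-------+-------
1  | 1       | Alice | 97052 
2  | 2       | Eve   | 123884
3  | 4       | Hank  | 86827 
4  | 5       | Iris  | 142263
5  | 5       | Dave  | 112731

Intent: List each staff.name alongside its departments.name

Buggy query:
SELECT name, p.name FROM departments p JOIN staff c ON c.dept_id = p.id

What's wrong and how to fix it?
Bug: 'name' exists in both joined tables, so the database can't tell which one is meant

Fix: Qualify the column with its table alias (c.name)

Corrected query:
SELECT c.name, p.name FROM departments p JOIN staff c ON c.dept_id = p.id

Result:
name  | name       
------+------------
Alice | Sales      
Eve   | Marketing  
Hank  | Finance    
Iris  | Engineering
Dave  | Engineering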